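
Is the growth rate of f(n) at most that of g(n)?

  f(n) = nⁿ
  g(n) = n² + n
False

f(n) = nⁿ is O(nⁿ), and g(n) = n² + n is O(n²).
Since O(nⁿ) grows faster than O(n²), f(n) = O(g(n)) is false.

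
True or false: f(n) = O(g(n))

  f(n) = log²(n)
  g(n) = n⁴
True

f(n) = log²(n) is O(log² n), and g(n) = n⁴ is O(n⁴).
Since O(log² n) ⊆ O(n⁴) (f grows no faster than g), f(n) = O(g(n)) is true.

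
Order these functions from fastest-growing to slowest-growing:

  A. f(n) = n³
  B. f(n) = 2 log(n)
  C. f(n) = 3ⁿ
C > A > B

Comparing growth rates:
C = 3ⁿ is O(3ⁿ)
A = n³ is O(n³)
B = 2 log(n) is O(log n)

Therefore, the order from fastest to slowest is: C > A > B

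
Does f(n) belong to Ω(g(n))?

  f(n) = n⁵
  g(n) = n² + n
True

f(n) = n⁵ is O(n⁵), and g(n) = n² + n is O(n²).
Since O(n⁵) grows at least as fast as O(n²), f(n) = Ω(g(n)) is true.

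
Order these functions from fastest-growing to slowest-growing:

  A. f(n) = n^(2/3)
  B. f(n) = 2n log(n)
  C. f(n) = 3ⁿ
C > B > A

Comparing growth rates:
C = 3ⁿ is O(3ⁿ)
B = 2n log(n) is O(n log n)
A = n^(2/3) is O(n^(2/3))

Therefore, the order from fastest to slowest is: C > B > A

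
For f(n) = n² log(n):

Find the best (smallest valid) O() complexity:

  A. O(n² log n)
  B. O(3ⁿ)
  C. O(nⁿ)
A

f(n) = n² log(n) is O(n² log n).
All listed options are valid Big-O bounds (upper bounds),
but O(n² log n) is the tightest (smallest valid bound).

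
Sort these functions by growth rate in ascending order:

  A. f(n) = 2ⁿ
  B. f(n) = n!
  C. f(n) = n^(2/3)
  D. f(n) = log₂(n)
D < C < A < B

Comparing growth rates:
D = log₂(n) is O(log n)
C = n^(2/3) is O(n^(2/3))
A = 2ⁿ is O(2ⁿ)
B = n! is O(n!)

Therefore, the order from slowest to fastest is: D < C < A < B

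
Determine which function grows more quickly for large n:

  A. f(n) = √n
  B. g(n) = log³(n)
A

f(n) = √n is O(√n), while g(n) = log³(n) is O(log³ n).
Since O(√n) grows faster than O(log³ n), f(n) dominates.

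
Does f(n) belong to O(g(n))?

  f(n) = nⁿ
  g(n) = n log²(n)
False

f(n) = nⁿ is O(nⁿ), and g(n) = n log²(n) is O(n log² n).
Since O(nⁿ) grows faster than O(n log² n), f(n) = O(g(n)) is false.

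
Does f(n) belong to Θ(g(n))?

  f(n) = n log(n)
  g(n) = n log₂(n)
True

f(n) = n log(n) and g(n) = n log₂(n) are both O(n log n).
Since they have the same asymptotic growth rate, f(n) = Θ(g(n)) is true.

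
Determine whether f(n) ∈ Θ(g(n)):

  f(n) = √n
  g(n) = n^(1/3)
False

f(n) = √n is O(√n), and g(n) = n^(1/3) is O(n^(1/3)).
Since they have different growth rates, f(n) = Θ(g(n)) is false.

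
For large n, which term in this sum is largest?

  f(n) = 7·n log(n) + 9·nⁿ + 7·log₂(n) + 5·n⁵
9·nⁿ

Looking at each term:
  - 7·n log(n) is O(n log n)
  - 9·nⁿ is O(nⁿ)
  - 7·log₂(n) is O(log n)
  - 5·n⁵ is O(n⁵)

The term 9·nⁿ (O(nⁿ)) grows fastest and dominates all others.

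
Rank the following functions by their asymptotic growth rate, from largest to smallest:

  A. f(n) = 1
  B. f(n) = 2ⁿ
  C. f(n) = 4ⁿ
C > B > A

Comparing growth rates:
C = 4ⁿ is O(4ⁿ)
B = 2ⁿ is O(2ⁿ)
A = 1 is O(1)

Therefore, the order from fastest to slowest is: C > B > A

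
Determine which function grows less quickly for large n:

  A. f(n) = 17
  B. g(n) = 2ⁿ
A

f(n) = 17 is O(1), while g(n) = 2ⁿ is O(2ⁿ).
Since O(1) grows slower than O(2ⁿ), f(n) is dominated.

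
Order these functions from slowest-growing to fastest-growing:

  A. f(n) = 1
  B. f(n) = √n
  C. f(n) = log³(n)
A < C < B

Comparing growth rates:
A = 1 is O(1)
C = log³(n) is O(log³ n)
B = √n is O(√n)

Therefore, the order from slowest to fastest is: A < C < B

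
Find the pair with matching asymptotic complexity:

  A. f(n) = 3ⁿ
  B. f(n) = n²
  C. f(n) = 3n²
B and C

Examining each function:
  A. 3ⁿ is O(3ⁿ)
  B. n² is O(n²)
  C. 3n² is O(n²)

Functions B and C both have the same complexity class.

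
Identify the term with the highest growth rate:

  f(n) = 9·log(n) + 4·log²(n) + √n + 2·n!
2·n!

Looking at each term:
  - 9·log(n) is O(log n)
  - 4·log²(n) is O(log² n)
  - √n is O(√n)
  - 2·n! is O(n!)

The term 2·n! (O(n!)) grows fastest and dominates all others.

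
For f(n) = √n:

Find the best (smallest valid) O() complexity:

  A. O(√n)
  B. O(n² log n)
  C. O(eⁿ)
A

f(n) = √n is O(√n).
All listed options are valid Big-O bounds (upper bounds),
but O(√n) is the tightest (smallest valid bound).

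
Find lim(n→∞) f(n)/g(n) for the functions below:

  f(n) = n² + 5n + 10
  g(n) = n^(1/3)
∞

Since n² + 5n + 10 (O(n²)) grows faster than n^(1/3) (O(n^(1/3))),
the ratio f(n)/g(n) → ∞ as n → ∞.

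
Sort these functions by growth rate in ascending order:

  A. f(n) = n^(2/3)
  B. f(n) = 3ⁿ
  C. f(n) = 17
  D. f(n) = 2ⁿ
C < A < D < B

Comparing growth rates:
C = 17 is O(1)
A = n^(2/3) is O(n^(2/3))
D = 2ⁿ is O(2ⁿ)
B = 3ⁿ is O(3ⁿ)

Therefore, the order from slowest to fastest is: C < A < D < B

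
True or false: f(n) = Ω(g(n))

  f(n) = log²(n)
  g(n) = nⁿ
False

f(n) = log²(n) is O(log² n), and g(n) = nⁿ is O(nⁿ).
Since O(log² n) grows slower than O(nⁿ), f(n) = Ω(g(n)) is false.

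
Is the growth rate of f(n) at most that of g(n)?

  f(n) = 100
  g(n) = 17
True

f(n) = 100 and g(n) = 17 are both O(1).
Big-O permits equal growth rates (f ≤ c·g for some c), so f(n) = O(g(n)) is true.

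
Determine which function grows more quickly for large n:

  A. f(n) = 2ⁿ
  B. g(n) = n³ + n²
A

f(n) = 2ⁿ is O(2ⁿ), while g(n) = n³ + n² is O(n³).
Since O(2ⁿ) grows faster than O(n³), f(n) dominates.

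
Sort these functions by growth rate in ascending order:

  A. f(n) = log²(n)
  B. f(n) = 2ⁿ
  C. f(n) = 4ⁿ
A < B < C

Comparing growth rates:
A = log²(n) is O(log² n)
B = 2ⁿ is O(2ⁿ)
C = 4ⁿ is O(4ⁿ)

Therefore, the order from slowest to fastest is: A < B < C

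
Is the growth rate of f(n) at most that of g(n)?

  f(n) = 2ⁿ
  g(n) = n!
True

f(n) = 2ⁿ is O(2ⁿ), and g(n) = n! is O(n!).
Since O(2ⁿ) ⊆ O(n!) (f grows no faster than g), f(n) = O(g(n)) is true.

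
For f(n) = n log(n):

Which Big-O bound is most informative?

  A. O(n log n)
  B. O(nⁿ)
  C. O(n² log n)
A

f(n) = n log(n) is O(n log n).
All listed options are valid Big-O bounds (upper bounds),
but O(n log n) is the tightest (smallest valid bound).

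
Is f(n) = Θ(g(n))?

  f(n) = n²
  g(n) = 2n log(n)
False

f(n) = n² is O(n²), and g(n) = 2n log(n) is O(n log n).
Since they have different growth rates, f(n) = Θ(g(n)) is false.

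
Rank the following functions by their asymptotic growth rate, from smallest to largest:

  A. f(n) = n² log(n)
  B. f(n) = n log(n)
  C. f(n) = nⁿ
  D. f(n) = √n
D < B < A < C

Comparing growth rates:
D = √n is O(√n)
B = n log(n) is O(n log n)
A = n² log(n) is O(n² log n)
C = nⁿ is O(nⁿ)

Therefore, the order from slowest to fastest is: D < B < A < C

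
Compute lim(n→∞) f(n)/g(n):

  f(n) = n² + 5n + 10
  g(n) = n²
1

Since n² + 5n + 10 and n² have the same growth rate (O(n²)),
the ratio converges to a constant: 1.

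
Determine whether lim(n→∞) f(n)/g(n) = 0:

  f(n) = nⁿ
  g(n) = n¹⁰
False

f(n) = nⁿ is O(nⁿ), and g(n) = n¹⁰ is O(n¹⁰).
Since O(nⁿ) grows faster than or equal to O(n¹⁰), f(n) = o(g(n)) is false.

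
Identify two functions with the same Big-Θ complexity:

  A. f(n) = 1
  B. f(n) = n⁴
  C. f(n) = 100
A and C

Examining each function:
  A. 1 is O(1)
  B. n⁴ is O(n⁴)
  C. 100 is O(1)

Functions A and C both have the same complexity class.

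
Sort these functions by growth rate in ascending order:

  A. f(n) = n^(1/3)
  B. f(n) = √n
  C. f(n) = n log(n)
A < B < C

Comparing growth rates:
A = n^(1/3) is O(n^(1/3))
B = √n is O(√n)
C = n log(n) is O(n log n)

Therefore, the order from slowest to fastest is: A < B < C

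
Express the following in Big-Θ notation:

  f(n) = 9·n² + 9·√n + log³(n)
Θ(n²)

Order the terms by growth rate: log³(n) ≺ 9·√n ≺ 9·n².
The fastest-growing term 9·n² dominates as n → ∞; dropping its constant factor gives Θ(n²).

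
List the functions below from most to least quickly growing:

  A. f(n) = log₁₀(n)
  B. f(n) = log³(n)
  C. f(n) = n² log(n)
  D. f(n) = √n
C > D > B > A

Comparing growth rates:
C = n² log(n) is O(n² log n)
D = √n is O(√n)
B = log³(n) is O(log³ n)
A = log₁₀(n) is O(log n)

Therefore, the order from fastest to slowest is: C > D > B > A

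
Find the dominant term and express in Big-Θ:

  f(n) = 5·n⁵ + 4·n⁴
Θ(n⁵)

Order the terms by growth rate: 4·n⁴ ≺ 5·n⁵.
The fastest-growing term 5·n⁵ dominates as n → ∞; dropping its constant factor gives Θ(n⁵).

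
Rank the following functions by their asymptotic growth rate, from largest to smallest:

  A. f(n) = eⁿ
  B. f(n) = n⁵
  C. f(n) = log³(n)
A > B > C

Comparing growth rates:
A = eⁿ is O(eⁿ)
B = n⁵ is O(n⁵)
C = log³(n) is O(log³ n)

Therefore, the order from fastest to slowest is: A > B > C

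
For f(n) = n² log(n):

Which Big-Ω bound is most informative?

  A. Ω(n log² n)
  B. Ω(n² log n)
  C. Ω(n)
B

f(n) = n² log(n) is Ω(n² log n).
All listed options are valid Big-Ω bounds (lower bounds),
but Ω(n² log n) is the tightest (largest valid bound).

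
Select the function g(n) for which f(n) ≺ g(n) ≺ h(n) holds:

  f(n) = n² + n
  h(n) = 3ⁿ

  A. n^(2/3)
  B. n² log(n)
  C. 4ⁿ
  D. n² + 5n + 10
B

We need g(n) with n² + n = o(g(n)) and g(n) = o(3ⁿ), i.e. O(n²) ≺ g ≺ O(3ⁿ).
Check each option:
  A. n^(2/3) — O(n^(2/3)) does not grow strictly faster than f(n)
  B. n² log(n) — O(n² log n) is strictly between O(n²) and O(3ⁿ) ✓
  C. 4ⁿ — O(4ⁿ) does not grow strictly slower than h(n)
  D. n² + 5n + 10 — O(n²) does not grow strictly faster than f(n)

Only option B (n² log(n)) lies strictly between.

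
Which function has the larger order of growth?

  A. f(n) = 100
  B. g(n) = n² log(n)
B

f(n) = 100 is O(1), while g(n) = n² log(n) is O(n² log n).
Since O(n² log n) grows faster than O(1), g(n) dominates.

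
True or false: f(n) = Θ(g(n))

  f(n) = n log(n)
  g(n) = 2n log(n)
True

f(n) = n log(n) and g(n) = 2n log(n) are both O(n log n).
Since they have the same asymptotic growth rate, f(n) = Θ(g(n)) is true.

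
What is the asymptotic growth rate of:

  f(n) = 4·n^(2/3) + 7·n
Θ(n)

Order the terms by growth rate: 4·n^(2/3) ≺ 7·n.
The fastest-growing term 7·n dominates as n → ∞; dropping its constant factor gives Θ(n).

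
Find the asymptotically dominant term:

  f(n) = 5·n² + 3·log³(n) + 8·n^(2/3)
5·n²

Looking at each term:
  - 5·n² is O(n²)
  - 3·log³(n) is O(log³ n)
  - 8·n^(2/3) is O(n^(2/3))

The term 5·n² (O(n²)) grows fastest and dominates all others.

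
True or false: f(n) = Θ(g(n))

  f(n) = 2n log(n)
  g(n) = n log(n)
True

f(n) = 2n log(n) and g(n) = n log(n) are both O(n log n).
Since they have the same asymptotic growth rate, f(n) = Θ(g(n)) is true.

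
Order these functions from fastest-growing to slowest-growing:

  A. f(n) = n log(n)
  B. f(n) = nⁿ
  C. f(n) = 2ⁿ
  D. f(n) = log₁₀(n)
B > C > A > D

Comparing growth rates:
B = nⁿ is O(nⁿ)
C = 2ⁿ is O(2ⁿ)
A = n log(n) is O(n log n)
D = log₁₀(n) is O(log n)

Therefore, the order from fastest to slowest is: B > C > A > D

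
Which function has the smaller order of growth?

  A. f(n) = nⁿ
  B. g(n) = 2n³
B

f(n) = nⁿ is O(nⁿ), while g(n) = 2n³ is O(n³).
Since O(n³) grows slower than O(nⁿ), g(n) is dominated.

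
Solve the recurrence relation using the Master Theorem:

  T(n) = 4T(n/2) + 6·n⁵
Θ(n⁵)

Master Theorem: a = 4, b = 2, f(n) = 6·n⁵.
Compute the critical exponent d = log₂(4) = 2.
Compare f(n) = Θ(n⁵) against n^d:
  k = 5 > d = 2, so f(n) = Ω(n^(d+ε)) — Case 3.
  Regularity: a·(n/b)^5/n^5 = a/b^5 = 4/32 < 1 ✓.
  The top-level work dominates: T(n) = Θ(f(n)) = Θ(n⁵).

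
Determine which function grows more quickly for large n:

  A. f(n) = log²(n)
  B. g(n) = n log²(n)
B

f(n) = log²(n) is O(log² n), while g(n) = n log²(n) is O(n log² n).
Since O(n log² n) grows faster than O(log² n), g(n) dominates.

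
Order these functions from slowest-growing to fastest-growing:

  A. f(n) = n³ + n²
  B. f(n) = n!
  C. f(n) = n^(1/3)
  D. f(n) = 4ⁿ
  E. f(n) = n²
C < E < A < D < B

Comparing growth rates:
C = n^(1/3) is O(n^(1/3))
E = n² is O(n²)
A = n³ + n² is O(n³)
D = 4ⁿ is O(4ⁿ)
B = n! is O(n!)

Therefore, the order from slowest to fastest is: C < E < A < D < B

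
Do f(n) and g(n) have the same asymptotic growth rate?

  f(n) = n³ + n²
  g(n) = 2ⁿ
False

f(n) = n³ + n² is O(n³), and g(n) = 2ⁿ is O(2ⁿ).
Since they have different growth rates, f(n) = Θ(g(n)) is false.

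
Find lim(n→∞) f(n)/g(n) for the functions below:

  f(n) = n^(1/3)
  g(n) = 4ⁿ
0

Since n^(1/3) (O(n^(1/3))) grows slower than 4ⁿ (O(4ⁿ)),
the ratio f(n)/g(n) → 0 as n → ∞.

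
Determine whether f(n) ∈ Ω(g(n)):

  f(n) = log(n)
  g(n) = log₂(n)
True

f(n) = log(n) and g(n) = log₂(n) are both O(log n).
Big-Ω permits equal growth rates (f ≥ c·g for some c > 0), so f(n) = Ω(g(n)) is true.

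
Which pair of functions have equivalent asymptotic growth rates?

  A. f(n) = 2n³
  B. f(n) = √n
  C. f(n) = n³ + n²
A and C

Examining each function:
  A. 2n³ is O(n³)
  B. √n is O(√n)
  C. n³ + n² is O(n³)

Functions A and C both have the same complexity class.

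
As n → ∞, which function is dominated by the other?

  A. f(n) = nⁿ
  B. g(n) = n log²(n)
B

f(n) = nⁿ is O(nⁿ), while g(n) = n log²(n) is O(n log² n).
Since O(n log² n) grows slower than O(nⁿ), g(n) is dominated.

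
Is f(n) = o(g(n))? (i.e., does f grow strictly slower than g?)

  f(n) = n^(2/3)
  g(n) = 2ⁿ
True

f(n) = n^(2/3) is O(n^(2/3)), and g(n) = 2ⁿ is O(2ⁿ).
Since O(n^(2/3)) grows strictly slower than O(2ⁿ), f(n) = o(g(n)) is true.
This means lim(n→∞) f(n)/g(n) = 0.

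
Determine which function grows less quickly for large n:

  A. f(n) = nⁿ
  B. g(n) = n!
B

f(n) = nⁿ is O(nⁿ), while g(n) = n! is O(n!).
Since O(n!) grows slower than O(nⁿ), g(n) is dominated.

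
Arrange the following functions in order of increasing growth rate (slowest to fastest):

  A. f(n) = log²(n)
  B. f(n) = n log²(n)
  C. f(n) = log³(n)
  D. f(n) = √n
A < C < D < B

Comparing growth rates:
A = log²(n) is O(log² n)
C = log³(n) is O(log³ n)
D = √n is O(√n)
B = n log²(n) is O(n log² n)

Therefore, the order from slowest to fastest is: A < C < D < B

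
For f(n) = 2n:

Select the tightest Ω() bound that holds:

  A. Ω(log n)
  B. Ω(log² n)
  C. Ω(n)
C

f(n) = 2n is Ω(n).
All listed options are valid Big-Ω bounds (lower bounds),
but Ω(n) is the tightest (largest valid bound).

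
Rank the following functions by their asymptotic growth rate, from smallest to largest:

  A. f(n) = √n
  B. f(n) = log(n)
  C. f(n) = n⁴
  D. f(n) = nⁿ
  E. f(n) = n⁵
B < A < C < E < D

Comparing growth rates:
B = log(n) is O(log n)
A = √n is O(√n)
C = n⁴ is O(n⁴)
E = n⁵ is O(n⁵)
D = nⁿ is O(nⁿ)

Therefore, the order from slowest to fastest is: B < A < C < E < D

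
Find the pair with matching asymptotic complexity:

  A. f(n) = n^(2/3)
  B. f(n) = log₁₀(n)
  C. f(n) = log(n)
B and C

Examining each function:
  A. n^(2/3) is O(n^(2/3))
  B. log₁₀(n) is O(log n)
  C. log(n) is O(log n)

Functions B and C both have the same complexity class.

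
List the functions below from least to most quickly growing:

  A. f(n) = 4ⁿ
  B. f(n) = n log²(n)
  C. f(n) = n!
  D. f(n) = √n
D < B < A < C

Comparing growth rates:
D = √n is O(√n)
B = n log²(n) is O(n log² n)
A = 4ⁿ is O(4ⁿ)
C = n! is O(n!)

Therefore, the order from slowest to fastest is: D < B < A < C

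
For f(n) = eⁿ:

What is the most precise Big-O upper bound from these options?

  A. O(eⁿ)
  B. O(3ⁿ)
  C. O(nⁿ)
A

f(n) = eⁿ is O(eⁿ).
All listed options are valid Big-O bounds (upper bounds),
but O(eⁿ) is the tightest (smallest valid bound).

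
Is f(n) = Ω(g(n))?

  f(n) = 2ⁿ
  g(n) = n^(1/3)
True

f(n) = 2ⁿ is O(2ⁿ), and g(n) = n^(1/3) is O(n^(1/3)).
Since O(2ⁿ) grows at least as fast as O(n^(1/3)), f(n) = Ω(g(n)) is true.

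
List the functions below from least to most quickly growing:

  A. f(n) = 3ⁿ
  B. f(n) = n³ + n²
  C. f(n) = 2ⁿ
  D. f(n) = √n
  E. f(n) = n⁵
D < B < E < C < A

Comparing growth rates:
D = √n is O(√n)
B = n³ + n² is O(n³)
E = n⁵ is O(n⁵)
C = 2ⁿ is O(2ⁿ)
A = 3ⁿ is O(3ⁿ)

Therefore, the order from slowest to fastest is: D < B < E < C < A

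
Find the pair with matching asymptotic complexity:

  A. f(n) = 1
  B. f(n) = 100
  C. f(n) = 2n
A and B

Examining each function:
  A. 1 is O(1)
  B. 100 is O(1)
  C. 2n is O(n)

Functions A and B both have the same complexity class.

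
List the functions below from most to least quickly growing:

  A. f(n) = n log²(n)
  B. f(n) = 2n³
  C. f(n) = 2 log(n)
B > A > C

Comparing growth rates:
B = 2n³ is O(n³)
A = n log²(n) is O(n log² n)
C = 2 log(n) is O(log n)

Therefore, the order from fastest to slowest is: B > A > C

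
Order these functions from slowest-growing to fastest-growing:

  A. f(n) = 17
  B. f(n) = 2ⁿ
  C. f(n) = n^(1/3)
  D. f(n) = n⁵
A < C < D < B

Comparing growth rates:
A = 17 is O(1)
C = n^(1/3) is O(n^(1/3))
D = n⁵ is O(n⁵)
B = 2ⁿ is O(2ⁿ)

Therefore, the order from slowest to fastest is: A < C < D < B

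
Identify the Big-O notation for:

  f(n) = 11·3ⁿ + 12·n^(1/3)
O(3ⁿ)

The dominant term in 11·3ⁿ + 12·n^(1/3) is 11·3ⁿ, which is Θ(3ⁿ).
Lower-order terms (12·n^(1/3)) are asymptotically negligible.
Constants are absorbed, so the tightest bound is O(3ⁿ).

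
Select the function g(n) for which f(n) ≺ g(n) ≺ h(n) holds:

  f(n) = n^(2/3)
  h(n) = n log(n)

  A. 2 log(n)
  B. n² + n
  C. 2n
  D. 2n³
C

We need g(n) with n^(2/3) = o(g(n)) and g(n) = o(n log(n)), i.e. O(n^(2/3)) ≺ g ≺ O(n log n).
Check each option:
  A. 2 log(n) — O(log n) does not grow strictly faster than f(n)
  B. n² + n — O(n²) does not grow strictly slower than h(n)
  C. 2n — O(n) is strictly between O(n^(2/3)) and O(n log n) ✓
  D. 2n³ — O(n³) does not grow strictly slower than h(n)

Only option C (2n) lies strictly between.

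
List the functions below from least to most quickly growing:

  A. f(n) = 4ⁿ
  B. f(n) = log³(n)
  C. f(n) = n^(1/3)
B < C < A

Comparing growth rates:
B = log³(n) is O(log³ n)
C = n^(1/3) is O(n^(1/3))
A = 4ⁿ is O(4ⁿ)

Therefore, the order from slowest to fastest is: B < C < A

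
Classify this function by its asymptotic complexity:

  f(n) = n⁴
O(n⁴)

The dominant term in n⁴ is n⁴, which is Θ(n⁴).
Constants are absorbed, so the tightest bound is O(n⁴).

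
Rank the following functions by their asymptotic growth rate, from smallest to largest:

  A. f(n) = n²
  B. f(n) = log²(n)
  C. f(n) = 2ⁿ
B < A < C

Comparing growth rates:
B = log²(n) is O(log² n)
A = n² is O(n²)
C = 2ⁿ is O(2ⁿ)

Therefore, the order from slowest to fastest is: B < A < C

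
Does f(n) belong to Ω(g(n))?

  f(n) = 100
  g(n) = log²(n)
False

f(n) = 100 is O(1), and g(n) = log²(n) is O(log² n).
Since O(1) grows slower than O(log² n), f(n) = Ω(g(n)) is false.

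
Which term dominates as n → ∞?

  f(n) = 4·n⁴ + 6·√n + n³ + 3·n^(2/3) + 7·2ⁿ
7·2ⁿ

Looking at each term:
  - 4·n⁴ is O(n⁴)
  - 6·√n is O(√n)
  - n³ is O(n³)
  - 3·n^(2/3) is O(n^(2/3))
  - 7·2ⁿ is O(2ⁿ)

The term 7·2ⁿ (O(2ⁿ)) grows fastest and dominates all others.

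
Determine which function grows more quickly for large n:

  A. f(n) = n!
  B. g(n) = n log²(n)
A

f(n) = n! is O(n!), while g(n) = n log²(n) is O(n log² n).
Since O(n!) grows faster than O(n log² n), f(n) dominates.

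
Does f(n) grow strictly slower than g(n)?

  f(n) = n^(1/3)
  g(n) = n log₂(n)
True

f(n) = n^(1/3) is O(n^(1/3)), and g(n) = n log₂(n) is O(n log n).
Since O(n^(1/3)) grows strictly slower than O(n log n), f(n) = o(g(n)) is true.
This means lim(n→∞) f(n)/g(n) = 0.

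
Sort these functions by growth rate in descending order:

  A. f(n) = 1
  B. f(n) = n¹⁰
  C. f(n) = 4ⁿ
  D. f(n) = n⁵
C > B > D > A

Comparing growth rates:
C = 4ⁿ is O(4ⁿ)
B = n¹⁰ is O(n¹⁰)
D = n⁵ is O(n⁵)
A = 1 is O(1)

Therefore, the order from fastest to slowest is: C > B > D > A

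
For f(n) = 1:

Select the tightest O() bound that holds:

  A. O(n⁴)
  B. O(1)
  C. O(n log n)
B

f(n) = 1 is O(1).
All listed options are valid Big-O bounds (upper bounds),
but O(1) is the tightest (smallest valid bound).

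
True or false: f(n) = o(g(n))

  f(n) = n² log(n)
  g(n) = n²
False

f(n) = n² log(n) is O(n² log n), and g(n) = n² is O(n²).
Since O(n² log n) grows faster than or equal to O(n²), f(n) = o(g(n)) is false.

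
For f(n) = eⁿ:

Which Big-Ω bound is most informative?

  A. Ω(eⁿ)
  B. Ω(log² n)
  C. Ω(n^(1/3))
A

f(n) = eⁿ is Ω(eⁿ).
All listed options are valid Big-Ω bounds (lower bounds),
but Ω(eⁿ) is the tightest (largest valid bound).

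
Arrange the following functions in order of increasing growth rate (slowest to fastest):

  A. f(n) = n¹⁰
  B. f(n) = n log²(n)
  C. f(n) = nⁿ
B < A < C

Comparing growth rates:
B = n log²(n) is O(n log² n)
A = n¹⁰ is O(n¹⁰)
C = nⁿ is O(nⁿ)

Therefore, the order from slowest to fastest is: B < A < C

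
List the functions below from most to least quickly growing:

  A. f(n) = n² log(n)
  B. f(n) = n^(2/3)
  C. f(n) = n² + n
A > C > B

Comparing growth rates:
A = n² log(n) is O(n² log n)
C = n² + n is O(n²)
B = n^(2/3) is O(n^(2/3))

Therefore, the order from fastest to slowest is: A > C > B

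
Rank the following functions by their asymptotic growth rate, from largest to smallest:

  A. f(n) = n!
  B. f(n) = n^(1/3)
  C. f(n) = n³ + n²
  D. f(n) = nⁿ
D > A > C > B

Comparing growth rates:
D = nⁿ is O(nⁿ)
A = n! is O(n!)
C = n³ + n² is O(n³)
B = n^(1/3) is O(n^(1/3))

Therefore, the order from fastest to slowest is: D > A > C > B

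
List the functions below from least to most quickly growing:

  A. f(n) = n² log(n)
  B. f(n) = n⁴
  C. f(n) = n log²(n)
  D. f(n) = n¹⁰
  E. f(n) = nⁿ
C < A < B < D < E

Comparing growth rates:
C = n log²(n) is O(n log² n)
A = n² log(n) is O(n² log n)
B = n⁴ is O(n⁴)
D = n¹⁰ is O(n¹⁰)
E = nⁿ is O(nⁿ)

Therefore, the order from slowest to fastest is: C < A < B < D < E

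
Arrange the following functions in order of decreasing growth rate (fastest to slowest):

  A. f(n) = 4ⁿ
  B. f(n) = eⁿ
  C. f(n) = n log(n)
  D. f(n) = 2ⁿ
A > B > D > C

Comparing growth rates:
A = 4ⁿ is O(4ⁿ)
B = eⁿ is O(eⁿ)
D = 2ⁿ is O(2ⁿ)
C = n log(n) is O(n log n)

Therefore, the order from fastest to slowest is: A > B > D > C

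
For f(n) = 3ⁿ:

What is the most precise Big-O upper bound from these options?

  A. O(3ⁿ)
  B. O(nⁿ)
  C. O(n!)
A

f(n) = 3ⁿ is O(3ⁿ).
All listed options are valid Big-O bounds (upper bounds),
but O(3ⁿ) is the tightest (smallest valid bound).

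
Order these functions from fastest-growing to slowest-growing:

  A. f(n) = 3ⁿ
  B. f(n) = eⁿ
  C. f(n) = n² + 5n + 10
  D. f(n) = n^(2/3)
A > B > C > D

Comparing growth rates:
A = 3ⁿ is O(3ⁿ)
B = eⁿ is O(eⁿ)
C = n² + 5n + 10 is O(n²)
D = n^(2/3) is O(n^(2/3))

Therefore, the order from fastest to slowest is: A > B > C > D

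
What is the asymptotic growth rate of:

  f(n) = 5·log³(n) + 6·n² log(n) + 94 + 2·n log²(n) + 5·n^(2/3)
Θ(n² log n)

Order the terms by growth rate: 94 ≺ 5·log³(n) ≺ 5·n^(2/3) ≺ 2·n log²(n) ≺ 6·n² log(n).
The fastest-growing term 6·n² log(n) dominates as n → ∞; dropping its constant factor gives Θ(n² log n).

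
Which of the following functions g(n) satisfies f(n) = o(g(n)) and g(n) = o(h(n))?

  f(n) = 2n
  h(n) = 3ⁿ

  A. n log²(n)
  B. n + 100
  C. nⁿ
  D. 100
A

We need g(n) with 2n = o(g(n)) and g(n) = o(3ⁿ), i.e. O(n) ≺ g ≺ O(3ⁿ).
Check each option:
  A. n log²(n) — O(n log² n) is strictly between O(n) and O(3ⁿ) ✓
  B. n + 100 — O(n) does not grow strictly faster than f(n)
  C. nⁿ — O(nⁿ) does not grow strictly slower than h(n)
  D. 100 — O(1) does not grow strictly faster than f(n)

Only option A (n log²(n)) lies strictly between.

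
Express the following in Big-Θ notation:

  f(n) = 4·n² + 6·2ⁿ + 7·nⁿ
Θ(nⁿ)

Order the terms by growth rate: 4·n² ≺ 6·2ⁿ ≺ 7·nⁿ.
The fastest-growing term 7·nⁿ dominates as n → ∞; dropping its constant factor gives Θ(nⁿ).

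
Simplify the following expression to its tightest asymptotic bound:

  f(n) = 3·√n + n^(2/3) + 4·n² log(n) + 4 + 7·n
Θ(n² log n)

Order the terms by growth rate: 4 ≺ 3·√n ≺ n^(2/3) ≺ 7·n ≺ 4·n² log(n).
The fastest-growing term 4·n² log(n) dominates as n → ∞; dropping its constant factor gives Θ(n² log n).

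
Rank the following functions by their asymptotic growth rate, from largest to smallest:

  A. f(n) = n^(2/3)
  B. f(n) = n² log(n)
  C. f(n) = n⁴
C > B > A

Comparing growth rates:
C = n⁴ is O(n⁴)
B = n² log(n) is O(n² log n)
A = n^(2/3) is O(n^(2/3))

Therefore, the order from fastest to slowest is: C > B > A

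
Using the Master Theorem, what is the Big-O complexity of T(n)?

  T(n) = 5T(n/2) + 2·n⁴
Θ(n⁴)

Master Theorem: a = 5, b = 2, f(n) = 2·n⁴.
Compute the critical exponent d = log₂(5) = 2.322.
Compare f(n) = Θ(n⁴) against n^d:
  k = 4 > d = 2.322, so f(n) = Ω(n^(d+ε)) — Case 3.
  Regularity: a·(n/b)^4/n^4 = a/b^4 = 5/16 < 1 ✓.
  The top-level work dominates: T(n) = Θ(f(n)) = Θ(n⁴).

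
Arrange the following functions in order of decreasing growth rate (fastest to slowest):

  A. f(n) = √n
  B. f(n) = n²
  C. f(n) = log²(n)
B > A > C

Comparing growth rates:
B = n² is O(n²)
A = √n is O(√n)
C = log²(n) is O(log² n)

Therefore, the order from fastest to slowest is: B > A > C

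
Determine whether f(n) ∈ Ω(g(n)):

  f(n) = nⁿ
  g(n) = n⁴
True

f(n) = nⁿ is O(nⁿ), and g(n) = n⁴ is O(n⁴).
Since O(nⁿ) grows at least as fast as O(n⁴), f(n) = Ω(g(n)) is true.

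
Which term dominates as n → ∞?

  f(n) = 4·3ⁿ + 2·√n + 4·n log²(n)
4·3ⁿ

Looking at each term:
  - 4·3ⁿ is O(3ⁿ)
  - 2·√n is O(√n)
  - 4·n log²(n) is O(n log² n)

The term 4·3ⁿ (O(3ⁿ)) grows fastest and dominates all others.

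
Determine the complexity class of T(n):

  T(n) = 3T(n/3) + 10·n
Θ(n log n)

Master Theorem: a = 3, b = 3, f(n) = 10·n.
Compute the critical exponent d = log₃(3) = 1.
Compare f(n) = Θ(n) against n^d:
  k = 1 = d, so f(n) = Θ(n^d) — Case 2.
  Work is balanced across levels: T(n) = Θ(n^d log n) = Θ(n log n).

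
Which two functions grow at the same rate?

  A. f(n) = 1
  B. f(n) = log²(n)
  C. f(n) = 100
A and C

Examining each function:
  A. 1 is O(1)
  B. log²(n) is O(log² n)
  C. 100 is O(1)

Functions A and C both have the same complexity class.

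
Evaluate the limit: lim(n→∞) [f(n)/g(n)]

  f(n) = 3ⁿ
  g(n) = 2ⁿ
∞

Since 3ⁿ (O(3ⁿ)) grows faster than 2ⁿ (O(2ⁿ)),
the ratio f(n)/g(n) → ∞ as n → ∞.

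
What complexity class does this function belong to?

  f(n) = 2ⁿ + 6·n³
O(2ⁿ)

The dominant term in 2ⁿ + 6·n³ is 2ⁿ, which is Θ(2ⁿ).
Lower-order terms (6·n³) are asymptotically negligible.
Constants are absorbed, so the tightest bound is O(2ⁿ).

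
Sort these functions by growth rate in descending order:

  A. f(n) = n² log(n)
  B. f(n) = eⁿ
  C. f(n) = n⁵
B > C > A

Comparing growth rates:
B = eⁿ is O(eⁿ)
C = n⁵ is O(n⁵)
A = n² log(n) is O(n² log n)

Therefore, the order from fastest to slowest is: B > C > A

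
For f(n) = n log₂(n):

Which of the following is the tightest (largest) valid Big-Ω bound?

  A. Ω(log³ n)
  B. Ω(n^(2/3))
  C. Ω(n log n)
C

f(n) = n log₂(n) is Ω(n log n).
All listed options are valid Big-Ω bounds (lower bounds),
but Ω(n log n) is the tightest (largest valid bound).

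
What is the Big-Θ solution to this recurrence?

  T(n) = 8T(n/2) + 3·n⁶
Θ(n⁶)

Master Theorem: a = 8, b = 2, f(n) = 3·n⁶.
Compute the critical exponent d = log₂(8) = 3.
Compare f(n) = Θ(n⁶) against n^d:
  k = 6 > d = 3, so f(n) = Ω(n^(d+ε)) — Case 3.
  Regularity: a·(n/b)^6/n^6 = a/b^6 = 8/64 < 1 ✓.
  The top-level work dominates: T(n) = Θ(f(n)) = Θ(n⁶).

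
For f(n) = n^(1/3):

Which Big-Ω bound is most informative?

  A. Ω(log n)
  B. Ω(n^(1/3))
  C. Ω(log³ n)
B

f(n) = n^(1/3) is Ω(n^(1/3)).
All listed options are valid Big-Ω bounds (lower bounds),
but Ω(n^(1/3)) is the tightest (largest valid bound).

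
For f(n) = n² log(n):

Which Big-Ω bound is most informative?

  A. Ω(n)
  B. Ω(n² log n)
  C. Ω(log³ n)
B

f(n) = n² log(n) is Ω(n² log n).
All listed options are valid Big-Ω bounds (lower bounds),
but Ω(n² log n) is the tightest (largest valid bound).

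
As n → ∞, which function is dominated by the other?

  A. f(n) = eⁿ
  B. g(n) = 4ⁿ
A

f(n) = eⁿ is O(eⁿ), while g(n) = 4ⁿ is O(4ⁿ).
Since O(eⁿ) grows slower than O(4ⁿ), f(n) is dominated.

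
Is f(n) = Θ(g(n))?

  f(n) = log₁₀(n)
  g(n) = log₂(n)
True

f(n) = log₁₀(n) and g(n) = log₂(n) are both O(log n).
Since they have the same asymptotic growth rate, f(n) = Θ(g(n)) is true.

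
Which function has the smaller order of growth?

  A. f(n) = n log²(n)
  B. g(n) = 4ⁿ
A

f(n) = n log²(n) is O(n log² n), while g(n) = 4ⁿ is O(4ⁿ).
Since O(n log² n) grows slower than O(4ⁿ), f(n) is dominated.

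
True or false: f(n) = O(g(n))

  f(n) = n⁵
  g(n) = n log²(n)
False

f(n) = n⁵ is O(n⁵), and g(n) = n log²(n) is O(n log² n).
Since O(n⁵) grows faster than O(n log² n), f(n) = O(g(n)) is false.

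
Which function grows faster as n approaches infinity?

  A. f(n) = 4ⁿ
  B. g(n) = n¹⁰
A

f(n) = 4ⁿ is O(4ⁿ), while g(n) = n¹⁰ is O(n¹⁰).
Since O(4ⁿ) grows faster than O(n¹⁰), f(n) dominates.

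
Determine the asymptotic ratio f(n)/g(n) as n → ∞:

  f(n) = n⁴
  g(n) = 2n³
∞

Since n⁴ (O(n⁴)) grows faster than 2n³ (O(n³)),
the ratio f(n)/g(n) → ∞ as n → ∞.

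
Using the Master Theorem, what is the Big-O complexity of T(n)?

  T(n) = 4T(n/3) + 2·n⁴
Θ(n⁴)

Master Theorem: a = 4, b = 3, f(n) = 2·n⁴.
Compute the critical exponent d = log₃(4) = 1.262.
Compare f(n) = Θ(n⁴) against n^d:
  k = 4 > d = 1.262, so f(n) = Ω(n^(d+ε)) — Case 3.
  Regularity: a·(n/b)^4/n^4 = a/b^4 = 4/81 < 1 ✓.
  The top-level work dominates: T(n) = Θ(f(n)) = Θ(n⁴).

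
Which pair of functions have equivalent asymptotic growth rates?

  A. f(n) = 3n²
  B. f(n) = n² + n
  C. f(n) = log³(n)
A and B

Examining each function:
  A. 3n² is O(n²)
  B. n² + n is O(n²)
  C. log³(n) is O(log³ n)

Functions A and B both have the same complexity class.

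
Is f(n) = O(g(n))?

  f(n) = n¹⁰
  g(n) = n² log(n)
False

f(n) = n¹⁰ is O(n¹⁰), and g(n) = n² log(n) is O(n² log n).
Since O(n¹⁰) grows faster than O(n² log n), f(n) = O(g(n)) is false.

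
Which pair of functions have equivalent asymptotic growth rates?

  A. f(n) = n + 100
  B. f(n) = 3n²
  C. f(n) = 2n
A and C

Examining each function:
  A. n + 100 is O(n)
  B. 3n² is O(n²)
  C. 2n is O(n)

Functions A and C both have the same complexity class.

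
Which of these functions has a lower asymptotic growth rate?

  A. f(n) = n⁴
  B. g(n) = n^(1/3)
B

f(n) = n⁴ is O(n⁴), while g(n) = n^(1/3) is O(n^(1/3)).
Since O(n^(1/3)) grows slower than O(n⁴), g(n) is dominated.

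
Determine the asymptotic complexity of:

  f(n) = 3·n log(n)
O(n log n)

The dominant term in 3·n log(n) is 3·n log(n), which is Θ(n log n).
Constants are absorbed, so the tightest bound is O(n log n).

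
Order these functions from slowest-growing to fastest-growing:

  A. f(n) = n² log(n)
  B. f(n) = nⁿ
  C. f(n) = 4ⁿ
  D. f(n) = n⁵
A < D < C < B

Comparing growth rates:
A = n² log(n) is O(n² log n)
D = n⁵ is O(n⁵)
C = 4ⁿ is O(4ⁿ)
B = nⁿ is O(nⁿ)

Therefore, the order from slowest to fastest is: A < D < C < B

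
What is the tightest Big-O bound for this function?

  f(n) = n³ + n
O(n³)

The dominant term in n³ + n is n³, which is Θ(n³).
Lower-order terms (n) are asymptotically negligible.
Constants are absorbed, so the tightest bound is O(n³).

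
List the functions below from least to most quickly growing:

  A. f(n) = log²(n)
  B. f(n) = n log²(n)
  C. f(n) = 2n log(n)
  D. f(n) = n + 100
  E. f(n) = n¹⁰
A < D < C < B < E

Comparing growth rates:
A = log²(n) is O(log² n)
D = n + 100 is O(n)
C = 2n log(n) is O(n log n)
B = n log²(n) is O(n log² n)
E = n¹⁰ is O(n¹⁰)

Therefore, the order from slowest to fastest is: A < D < C < B < E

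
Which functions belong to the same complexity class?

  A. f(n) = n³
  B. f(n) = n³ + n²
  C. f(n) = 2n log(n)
A and B

Examining each function:
  A. n³ is O(n³)
  B. n³ + n² is O(n³)
  C. 2n log(n) is O(n log n)

Functions A and B both have the same complexity class.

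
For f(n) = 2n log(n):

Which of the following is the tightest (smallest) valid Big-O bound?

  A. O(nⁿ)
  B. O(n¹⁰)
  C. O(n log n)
C

f(n) = 2n log(n) is O(n log n).
All listed options are valid Big-O bounds (upper bounds),
but O(n log n) is the tightest (smallest valid bound).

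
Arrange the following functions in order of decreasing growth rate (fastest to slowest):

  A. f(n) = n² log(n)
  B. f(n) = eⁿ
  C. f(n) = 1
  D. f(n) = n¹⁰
B > D > A > C

Comparing growth rates:
B = eⁿ is O(eⁿ)
D = n¹⁰ is O(n¹⁰)
A = n² log(n) is O(n² log n)
C = 1 is O(1)

Therefore, the order from fastest to slowest is: B > D > A > C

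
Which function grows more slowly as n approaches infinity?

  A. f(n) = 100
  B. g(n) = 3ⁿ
A

f(n) = 100 is O(1), while g(n) = 3ⁿ is O(3ⁿ).
Since O(1) grows slower than O(3ⁿ), f(n) is dominated.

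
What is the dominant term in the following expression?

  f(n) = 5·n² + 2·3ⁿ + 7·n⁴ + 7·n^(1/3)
2·3ⁿ

Looking at each term:
  - 5·n² is O(n²)
  - 2·3ⁿ is O(3ⁿ)
  - 7·n⁴ is O(n⁴)
  - 7·n^(1/3) is O(n^(1/3))

The term 2·3ⁿ (O(3ⁿ)) grows fastest and dominates all others.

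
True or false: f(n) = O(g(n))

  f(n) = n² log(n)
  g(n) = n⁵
True

f(n) = n² log(n) is O(n² log n), and g(n) = n⁵ is O(n⁵).
Since O(n² log n) ⊆ O(n⁵) (f grows no faster than g), f(n) = O(g(n)) is true.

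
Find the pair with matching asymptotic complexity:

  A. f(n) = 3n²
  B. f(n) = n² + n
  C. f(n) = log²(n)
A and B

Examining each function:
  A. 3n² is O(n²)
  B. n² + n is O(n²)
  C. log²(n) is O(log² n)

Functions A and B both have the same complexity class.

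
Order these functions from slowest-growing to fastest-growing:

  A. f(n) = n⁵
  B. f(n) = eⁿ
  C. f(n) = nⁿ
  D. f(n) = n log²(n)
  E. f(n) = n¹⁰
D < A < E < B < C

Comparing growth rates:
D = n log²(n) is O(n log² n)
A = n⁵ is O(n⁵)
E = n¹⁰ is O(n¹⁰)
B = eⁿ is O(eⁿ)
C = nⁿ is O(nⁿ)

Therefore, the order from slowest to fastest is: D < A < E < B < C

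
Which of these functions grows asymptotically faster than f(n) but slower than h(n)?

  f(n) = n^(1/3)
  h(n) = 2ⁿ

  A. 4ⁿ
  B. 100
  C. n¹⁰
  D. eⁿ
C

We need g(n) with n^(1/3) = o(g(n)) and g(n) = o(2ⁿ), i.e. O(n^(1/3)) ≺ g ≺ O(2ⁿ).
Check each option:
  A. 4ⁿ — O(4ⁿ) does not grow strictly slower than h(n)
  B. 100 — O(1) does not grow strictly faster than f(n)
  C. n¹⁰ — O(n¹⁰) is strictly between O(n^(1/3)) and O(2ⁿ) ✓
  D. eⁿ — O(eⁿ) does not grow strictly slower than h(n)

Only option C (n¹⁰) lies strictly between.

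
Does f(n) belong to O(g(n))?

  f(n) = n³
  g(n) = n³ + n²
True

f(n) = n³ and g(n) = n³ + n² are both O(n³).
Big-O permits equal growth rates (f ≤ c·g for some c), so f(n) = O(g(n)) is true.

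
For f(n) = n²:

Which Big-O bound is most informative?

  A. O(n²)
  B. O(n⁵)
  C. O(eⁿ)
A

f(n) = n² is O(n²).
All listed options are valid Big-O bounds (upper bounds),
but O(n²) is the tightest (smallest valid bound).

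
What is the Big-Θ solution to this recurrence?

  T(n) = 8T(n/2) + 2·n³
Θ(n³ log n)

Master Theorem: a = 8, b = 2, f(n) = 2·n³.
Compute the critical exponent d = log₂(8) = 3.
Compare f(n) = Θ(n³) against n^d:
  k = 3 = d, so f(n) = Θ(n^d) — Case 2.
  Work is balanced across levels: T(n) = Θ(n^d log n) = Θ(n³ log n).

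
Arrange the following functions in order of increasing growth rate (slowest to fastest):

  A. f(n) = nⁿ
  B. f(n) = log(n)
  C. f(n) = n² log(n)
B < C < A

Comparing growth rates:
B = log(n) is O(log n)
C = n² log(n) is O(n² log n)
A = nⁿ is O(nⁿ)

Therefore, the order from slowest to fastest is: B < C < A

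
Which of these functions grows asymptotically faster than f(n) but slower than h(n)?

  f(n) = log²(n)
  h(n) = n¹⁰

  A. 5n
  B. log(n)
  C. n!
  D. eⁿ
A

We need g(n) with log²(n) = o(g(n)) and g(n) = o(n¹⁰), i.e. O(log² n) ≺ g ≺ O(n¹⁰).
Check each option:
  A. 5n — O(n) is strictly between O(log² n) and O(n¹⁰) ✓
  B. log(n) — O(log n) does not grow strictly faster than f(n)
  C. n! — O(n!) does not grow strictly slower than h(n)
  D. eⁿ — O(eⁿ) does not grow strictly slower than h(n)

Only option A (5n) lies strictly between.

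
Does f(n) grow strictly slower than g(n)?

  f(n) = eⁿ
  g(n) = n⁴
False

f(n) = eⁿ is O(eⁿ), and g(n) = n⁴ is O(n⁴).
Since O(eⁿ) grows faster than or equal to O(n⁴), f(n) = o(g(n)) is false.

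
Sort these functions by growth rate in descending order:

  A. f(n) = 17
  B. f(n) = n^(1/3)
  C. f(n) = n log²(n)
C > B > A

Comparing growth rates:
C = n log²(n) is O(n log² n)
B = n^(1/3) is O(n^(1/3))
A = 17 is O(1)

Therefore, the order from fastest to slowest is: C > B > A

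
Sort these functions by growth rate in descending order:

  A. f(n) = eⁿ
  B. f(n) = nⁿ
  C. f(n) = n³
B > A > C

Comparing growth rates:
B = nⁿ is O(nⁿ)
A = eⁿ is O(eⁿ)
C = n³ is O(n³)

Therefore, the order from fastest to slowest is: B > A > C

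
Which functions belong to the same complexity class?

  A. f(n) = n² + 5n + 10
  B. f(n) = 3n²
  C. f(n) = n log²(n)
A and B

Examining each function:
  A. n² + 5n + 10 is O(n²)
  B. 3n² is O(n²)
  C. n log²(n) is O(n log² n)

Functions A and B both have the same complexity class.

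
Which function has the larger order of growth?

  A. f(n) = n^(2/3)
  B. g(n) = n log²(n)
B

f(n) = n^(2/3) is O(n^(2/3)), while g(n) = n log²(n) is O(n log² n).
Since O(n log² n) grows faster than O(n^(2/3)), g(n) dominates.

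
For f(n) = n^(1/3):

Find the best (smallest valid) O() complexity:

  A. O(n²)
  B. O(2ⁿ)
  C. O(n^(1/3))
C

f(n) = n^(1/3) is O(n^(1/3)).
All listed options are valid Big-O bounds (upper bounds),
but O(n^(1/3)) is the tightest (smallest valid bound).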